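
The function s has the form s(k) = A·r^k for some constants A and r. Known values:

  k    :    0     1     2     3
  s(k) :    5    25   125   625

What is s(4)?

3125

Consecutive ratio: 25/5 = 5, and 125/25 = 5, so r = 5.
Then A·5^0 = 5 gives A = 5, and s(k) = 5·5^k.
s(4) = 5·5^4 = 3125.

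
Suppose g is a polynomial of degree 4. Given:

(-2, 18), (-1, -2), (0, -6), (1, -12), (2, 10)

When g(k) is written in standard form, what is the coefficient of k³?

Write g(k) = ak^4 + bk³ + ck² + dk + e; the 5 given values yield a linear system in the 5 coefficients.
Solving, g(k) = 2k^4 + k³ - 3k² - 6k - 6.
The coefficient of k³ is 1.

1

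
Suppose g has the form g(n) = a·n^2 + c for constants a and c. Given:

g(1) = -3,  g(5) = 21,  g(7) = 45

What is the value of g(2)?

0

From g(1) = -3 and g(5) = 21: 1a + c = -3 and 25a + c = 21.
Subtracting: 24a = 24, so a = 1; then c = -3 − 1·1 = -4.
So g(n) = 1n² − 4, and g(2) = 0.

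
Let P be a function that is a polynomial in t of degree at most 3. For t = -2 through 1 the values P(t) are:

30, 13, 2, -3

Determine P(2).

First differences: -17, -11, -5. Second differences: 6, 6.
Level-2 differences are constant, so P has degree 2.
Extending the table by one column gives the next first difference 1, so P(2) = -3 + 1 = -2.

-2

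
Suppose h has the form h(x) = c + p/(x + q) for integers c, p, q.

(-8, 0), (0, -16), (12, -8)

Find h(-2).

(h(x) − c)(x + q) = p for each data point; the three points give a linear system in c and q, then p follows.
Solving: c = -6, q = 3, p = -30, so h(x) = -6 − 30/(x + 3).
Then h(-2) = -6 − 30/1 = -36.

-36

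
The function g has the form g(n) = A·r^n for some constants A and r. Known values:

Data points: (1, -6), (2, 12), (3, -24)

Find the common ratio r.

-2

Consecutive ratio: 12/(-6) = -2, and -24/12 = -2, so r = -2.
Then A·(-2)^1 = -6 gives A = 3, and g(n) = 3·(-2)^n.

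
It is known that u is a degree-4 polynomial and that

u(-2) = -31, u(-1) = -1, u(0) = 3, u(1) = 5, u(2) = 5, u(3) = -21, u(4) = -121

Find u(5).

Write u(x) = ax^4 + bx³ + cx² + dx + e; the 7 given values yield a linear system in the 5 coefficients.
Solving, u(x) = -x^4 + 2x³ + x + 3.
Then u(5) = -367.

-367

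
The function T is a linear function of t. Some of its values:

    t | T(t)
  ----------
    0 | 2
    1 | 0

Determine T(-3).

8

Write T(t) = at + b; the 2 given values yield a linear system in the 2 coefficients.
Solving, T(t) = -2t + 2.
Then T(-3) = 8.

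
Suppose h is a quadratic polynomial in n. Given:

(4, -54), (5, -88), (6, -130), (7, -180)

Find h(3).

-28

First differences: -34, -42, -50. Second differences: -8, -8.
Level-2 differences are constant, so h has degree 2.
Fitting a degree-2 polynomial gives h(n) = -4n² + 2n + 2.
Then h(3) = -28.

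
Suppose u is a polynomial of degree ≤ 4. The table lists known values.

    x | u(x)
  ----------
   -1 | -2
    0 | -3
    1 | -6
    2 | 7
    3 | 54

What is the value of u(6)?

First differences: -1, -3, 13, 47. Second differences: -2, 16, 34. Third differences: 18, 18.
Level-3 differences are constant, so u has degree 3.
Fitting a degree-3 polynomial gives u(x) = 3x³ - x² - 5x - 3.
Then u(6) = 579.

579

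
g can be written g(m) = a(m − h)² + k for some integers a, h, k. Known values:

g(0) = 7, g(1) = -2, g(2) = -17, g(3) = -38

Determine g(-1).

10

First differences -9, -15, -21; second difference -6 = 2a, so a = -3.
Expanding, the m-coefficient is −2ah = 6h; matching it to the data gives h = -1, and then k = 10.
So g(m) = -3(m + 1)² + 10.
g(-1) = -3·0² + 10 = 10.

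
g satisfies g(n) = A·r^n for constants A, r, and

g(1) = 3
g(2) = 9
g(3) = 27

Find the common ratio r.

3

Consecutive ratio: 9/3 = 3, and 27/9 = 3, so r = 3.
Then A·3^1 = 3 gives A = 1, and g(n) = 1·3^n.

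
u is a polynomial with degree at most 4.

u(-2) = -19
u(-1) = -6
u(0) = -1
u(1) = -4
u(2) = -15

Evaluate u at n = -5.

-106

Write u(n) = an^4 + bn³ + cn² + dn + e; the 5 given values yield a linear system in the 5 coefficients.
Solving, the top 2 coefficients vanish, and u(n) = -4n² + n - 1.
Then u(-5) = -106.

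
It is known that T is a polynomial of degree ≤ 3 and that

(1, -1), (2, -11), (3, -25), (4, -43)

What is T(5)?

First differences: -10, -14, -18. Second differences: -4, -4.
Level-2 differences are constant, so T has degree 2.
Fitting a degree-2 polynomial gives T(x) = -2x² - 4x + 5.
Then T(5) = -65.

-65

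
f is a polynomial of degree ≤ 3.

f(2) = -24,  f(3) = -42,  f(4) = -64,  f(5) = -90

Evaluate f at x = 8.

First differences: -18, -22, -26. Second differences: -4, -4.
Level-2 differences are constant, so f has degree 2.
Fitting a degree-2 polynomial gives f(x) = -2x² - 8x.
Then f(8) = -192.

-192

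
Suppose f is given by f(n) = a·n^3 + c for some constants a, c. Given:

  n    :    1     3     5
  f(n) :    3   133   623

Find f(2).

38

From f(1) = 3 and f(3) = 133: 1a + c = 3 and 27a + c = 133.
Subtracting: 26a = 130, so a = 5; then c = 3 − 5·1 = -2.
So f(n) = 5n³ − 2, and f(2) = 38.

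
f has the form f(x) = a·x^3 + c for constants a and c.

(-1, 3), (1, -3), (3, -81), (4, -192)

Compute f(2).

-24

From f(-1) = 3 and f(1) = -3: -1a + c = 3 and 1a + c = -3.
Subtracting: 2a = -6, so a = -3; then c = 3 − (-3)·(-1) = 0.
So f(x) = -3x³ + 0, and f(2) = -24.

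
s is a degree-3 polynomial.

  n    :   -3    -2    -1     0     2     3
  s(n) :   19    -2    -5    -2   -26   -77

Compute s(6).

-530

Write s(n) = an³ + bn² + cn + d; the 6 given values yield a linear system in the 4 coefficients.
Solving, s(n) = -2n³ - 3n² + 2n - 2.
Then s(6) = -530.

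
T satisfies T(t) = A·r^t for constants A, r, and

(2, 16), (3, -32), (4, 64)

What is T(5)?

-128

Consecutive ratio: -32/16 = -2, and 64/(-32) = -2, so r = -2.
Then A·(-2)^2 = 16 gives A = 4, and T(t) = 4·(-2)^t.
T(5) = 4·(-2)^5 = -128.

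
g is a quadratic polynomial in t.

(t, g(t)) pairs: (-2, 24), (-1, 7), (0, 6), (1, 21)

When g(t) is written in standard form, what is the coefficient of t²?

8

First differences: -17, -1, 15. Second differences: 16, 16.
Level-2 differences are constant, so g has degree 2.
Fitting a degree-2 polynomial gives g(t) = 8t² + 7t + 6.
The coefficient of t² is 8.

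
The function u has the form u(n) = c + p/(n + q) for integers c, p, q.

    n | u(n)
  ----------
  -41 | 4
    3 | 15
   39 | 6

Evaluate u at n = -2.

-35

(u(n) − c)(n + q) = p for each data point; the three points give a linear system in c and q, then p follows.
Solving: c = 5, q = 1, p = 40, so u(n) = 5 + 40/(n + 1).
Then u(-2) = 5 + 40/(-1) = -35.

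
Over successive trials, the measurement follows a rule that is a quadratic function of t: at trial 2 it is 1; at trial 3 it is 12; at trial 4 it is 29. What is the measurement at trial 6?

81

Write the value at t as f(t).
Write f(t) = at² + bt + c; the 3 given values yield a linear system in the 3 coefficients.
Solving, f(t) = 3t² - 4t - 3.
Then f(6) = 81.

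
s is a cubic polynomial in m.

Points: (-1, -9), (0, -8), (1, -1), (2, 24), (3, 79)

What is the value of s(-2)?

-16

First differences: 1, 7, 25, 55. Second differences: 6, 18, 30. Third differences: 12, 12.
Level-3 differences are constant, so s has degree 3.
Fitting a degree-3 polynomial gives s(m) = 2m³ + 3m² + 2m - 8.
Then s(-2) = -16.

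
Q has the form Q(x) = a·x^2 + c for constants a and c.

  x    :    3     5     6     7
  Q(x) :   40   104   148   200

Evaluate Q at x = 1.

8

From Q(3) = 40 and Q(5) = 104: 9a + c = 40 and 25a + c = 104.
Subtracting: 16a = 64, so a = 4; then c = 40 − 4·9 = 4.
So Q(x) = 4x² + 4, and Q(1) = 8.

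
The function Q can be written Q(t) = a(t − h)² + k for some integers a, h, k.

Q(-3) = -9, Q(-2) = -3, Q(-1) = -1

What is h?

-1

First differences 6, 2; second difference -4 = 2a, so a = -2.
Expanding, the t-coefficient is −2ah = 4h; matching it to the data gives h = -1, and then k = -1.
So Q(t) = -2(t + 1)² − 1.
Hence h = -1.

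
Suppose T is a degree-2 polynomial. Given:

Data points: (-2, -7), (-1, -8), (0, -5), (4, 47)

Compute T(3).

Write T(k) = ak² + bk + c; the 4 given values yield a linear system in the 3 coefficients.
Solving, T(k) = 2k² + 5k - 5.
Then T(3) = 28.

28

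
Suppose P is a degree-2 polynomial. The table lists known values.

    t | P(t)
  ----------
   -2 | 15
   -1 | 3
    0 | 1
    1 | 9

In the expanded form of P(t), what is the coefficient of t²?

Write P(t) = at² + bt + c; the 4 given values yield a linear system in the 3 coefficients.
Solving, P(t) = 5t² + 3t + 1.
The coefficient of t² is 5.

5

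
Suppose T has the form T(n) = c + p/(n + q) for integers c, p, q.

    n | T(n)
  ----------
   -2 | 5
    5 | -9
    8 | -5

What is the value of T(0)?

(T(n) − c)(n + q) = p for each data point; the three points give a linear system in c and q, then p follows.
Solving: c = -1, q = -2, p = -24, so T(n) = -1 − 24/(n − 2).
Then T(0) = -1 − 24/(-2) = 11.

11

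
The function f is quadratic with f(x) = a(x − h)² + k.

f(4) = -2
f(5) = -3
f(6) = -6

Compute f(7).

First differences -1, -3; second difference -2 = 2a, so a = -1.
Expanding, the x-coefficient is −2ah = 2h; matching it to the data gives h = 4, and then k = -2.
So f(x) = -1(x − 4)² − 2.
f(7) = -1·3² − 2 = -11.

-11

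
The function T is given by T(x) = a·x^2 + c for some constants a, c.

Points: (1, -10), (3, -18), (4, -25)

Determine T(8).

-73

From T(1) = -10 and T(3) = -18: 1a + c = -10 and 9a + c = -18.
Subtracting: 8a = -8, so a = -1; then c = -10 − (-1)·1 = -9.
So T(x) = -1x² − 9, and T(8) = -73.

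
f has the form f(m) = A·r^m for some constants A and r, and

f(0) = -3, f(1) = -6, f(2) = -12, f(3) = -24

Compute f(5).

Consecutive ratio: -6/(-3) = 2, and -12/(-6) = 2, so r = 2.
Then A·2^0 = -3 gives A = -3, and f(m) = -3·2^m.
f(5) = -3·2^5 = -96.

-96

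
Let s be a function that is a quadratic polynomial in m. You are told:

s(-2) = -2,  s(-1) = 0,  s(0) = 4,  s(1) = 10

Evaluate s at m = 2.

First differences: 2, 4, 6. Second differences: 2, 2.
Level-2 differences are constant, so s has degree 2.
Fitting a degree-2 polynomial gives s(m) = m² + 5m + 4.
Then s(2) = 18.

18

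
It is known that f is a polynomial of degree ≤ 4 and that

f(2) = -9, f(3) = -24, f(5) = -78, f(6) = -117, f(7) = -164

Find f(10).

-353

Write f(x) = ax^4 + bx³ + cx² + dx + e; the 5 given values yield a linear system in the 5 coefficients.
Solving, the top 2 coefficients vanish, and f(x) = -4x² + 5x - 3.
Then f(10) = -353.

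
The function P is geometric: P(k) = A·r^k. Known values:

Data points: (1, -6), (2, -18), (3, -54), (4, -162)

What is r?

Consecutive ratio: -18/(-6) = 3, and -54/(-18) = 3, so r = 3.
Then A·3^1 = -6 gives A = -2, and P(k) = -2·3^k.

3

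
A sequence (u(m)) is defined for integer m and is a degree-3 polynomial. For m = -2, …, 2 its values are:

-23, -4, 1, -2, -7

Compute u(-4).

-127

First differences: 19, 5, -3, -5. Second differences: -14, -8, -2. Third differences: 6, 6.
Level-3 differences are constant, so u has degree 3.
Fitting a degree-3 polynomial gives u(m) = m³ - 4m² + 1.
Then u(-4) = -127.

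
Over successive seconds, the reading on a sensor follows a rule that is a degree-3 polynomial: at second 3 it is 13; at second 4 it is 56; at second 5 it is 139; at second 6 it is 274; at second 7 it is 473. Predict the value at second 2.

-2

Write the value at x as s(x).
First differences: 43, 83, 135, 199. Second differences: 40, 52, 64. Third differences: 12, 12.
Level-3 differences are constant, so s has degree 3.
Fitting a degree-3 polynomial gives s(x) = 2x³ - 4x² - 3x + 4.
Then s(2) = -2.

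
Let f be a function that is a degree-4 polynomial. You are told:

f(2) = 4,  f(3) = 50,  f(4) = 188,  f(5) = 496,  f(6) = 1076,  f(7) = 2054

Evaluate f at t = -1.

Write f(t) = at^4 + bt³ + ct² + dt + e; the 6 given values yield a linear system in the 5 coefficients.
Solving, f(t) = t^4 - t³ - 4.
Then f(-1) = -2.

-2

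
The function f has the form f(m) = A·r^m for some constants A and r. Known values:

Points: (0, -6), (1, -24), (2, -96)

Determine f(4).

-1536

Consecutive ratio: -24/(-6) = 4, and -96/(-24) = 4, so r = 4.
Then A·4^0 = -6 gives A = -6, and f(m) = -6·4^m.
f(4) = -6·4^4 = -1536.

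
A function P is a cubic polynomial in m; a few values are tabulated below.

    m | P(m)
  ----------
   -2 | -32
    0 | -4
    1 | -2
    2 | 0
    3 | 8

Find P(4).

Write P(m) = am³ + bm² + cm + d; the 5 given values yield a linear system in the 4 coefficients.
Solving, P(m) = m³ - 3m² + 4m - 4.
Then P(4) = 28.

28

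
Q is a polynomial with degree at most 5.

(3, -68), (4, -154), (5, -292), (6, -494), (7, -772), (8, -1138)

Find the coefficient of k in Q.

2

Write Q(k) = ak^5 + bk^4 + ck³ + dk² + ek + p; the 6 given values yield a linear system in the 6 coefficients.
Solving, the top 2 coefficients vanish, and Q(k) = -2k³ - 2k² + 2k - 2.
The coefficient of k is 2.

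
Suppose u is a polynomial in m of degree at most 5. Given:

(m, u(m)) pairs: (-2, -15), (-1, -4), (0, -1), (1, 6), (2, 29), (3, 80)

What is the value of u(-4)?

First differences: 11, 3, 7, 23, 51. Second differences: -8, 4, 16, 28. Third differences: 12, 12, 12.
Level-3 differences are constant, so u has degree 3.
Fitting a degree-3 polynomial gives u(m) = 2m³ + 2m² + 3m - 1.
Then u(-4) = -109.

-109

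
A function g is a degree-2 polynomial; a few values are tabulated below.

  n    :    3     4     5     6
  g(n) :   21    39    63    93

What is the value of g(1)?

3

Write g(n) = an² + bn + c; the 4 given values yield a linear system in the 3 coefficients.
Solving, g(n) = 3n² - 3n + 3.
Then g(1) = 3.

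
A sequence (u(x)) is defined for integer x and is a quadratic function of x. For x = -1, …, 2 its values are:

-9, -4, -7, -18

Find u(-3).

-43

First differences: 5, -3, -11. Second differences: -8, -8.
Level-2 differences are constant, so u has degree 2.
Fitting a degree-2 polynomial gives u(x) = -4x² + x - 4.
Then u(-3) = -43.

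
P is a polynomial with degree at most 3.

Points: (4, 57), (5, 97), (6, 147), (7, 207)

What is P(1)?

-3

Write P(m) = am³ + bm² + cm + d; the 4 given values yield a linear system in the 4 coefficients.
Solving, the leading coefficient vanishes, and P(m) = 5m² - 5m - 3.
Then P(1) = -3.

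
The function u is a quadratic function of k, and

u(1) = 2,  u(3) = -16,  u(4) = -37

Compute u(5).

Write u(k) = ak² + bk + c; the 3 given values yield a linear system in the 3 coefficients.
Solving, u(k) = -4k² + 7k - 1.
Then u(5) = -66.

-66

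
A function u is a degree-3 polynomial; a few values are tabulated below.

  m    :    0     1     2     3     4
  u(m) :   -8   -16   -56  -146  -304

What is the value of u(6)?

-896

Write u(m) = am³ + bm² + cm + d; the 5 given values yield a linear system in the 4 coefficients.
Solving, u(m) = -3m³ - 7m² + 2m - 8.
Then u(6) = -896.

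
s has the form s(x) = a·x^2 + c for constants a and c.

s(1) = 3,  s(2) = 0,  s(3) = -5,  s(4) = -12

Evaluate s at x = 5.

From s(1) = 3 and s(2) = 0: 1a + c = 3 and 4a + c = 0.
Subtracting: 3a = -3, so a = -1; then c = 3 − (-1)·1 = 4.
So s(x) = -1x² + 4, and s(5) = -21.

-21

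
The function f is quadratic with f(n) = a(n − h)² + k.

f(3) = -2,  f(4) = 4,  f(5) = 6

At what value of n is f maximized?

5

First differences 6, 2; second difference -4 = 2a, so a = -2.
Expanding, the n-coefficient is −2ah = 4h; matching it to the data gives h = 5, and then k = 6.
So f(n) = -2(n − 5)² + 6.
Hence h = 5.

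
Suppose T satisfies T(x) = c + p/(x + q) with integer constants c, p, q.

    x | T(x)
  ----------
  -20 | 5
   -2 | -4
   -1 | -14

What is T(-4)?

(T(x) − c)(x + q) = p for each data point; the three points give a linear system in c and q, then p follows.
Solving: c = 6, q = 0, p = 20, so T(x) = 6 + 20/(x + 0).
Then T(-4) = 6 + 20/(-4) = 1.

1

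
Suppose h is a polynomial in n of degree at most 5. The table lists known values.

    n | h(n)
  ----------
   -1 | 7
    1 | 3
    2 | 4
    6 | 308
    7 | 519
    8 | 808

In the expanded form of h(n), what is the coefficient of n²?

Write h(n) = an^5 + bn^4 + cn³ + dn² + en + p; the 6 given values yield a linear system in the 6 coefficients.
Solving, the top 2 coefficients vanish, and h(n) = 2n³ - 3n² - 4n + 8.
The coefficient of n² is -3.

-3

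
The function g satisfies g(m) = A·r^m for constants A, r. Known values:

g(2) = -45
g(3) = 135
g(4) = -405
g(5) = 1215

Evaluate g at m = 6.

Consecutive ratio: 135/(-45) = -3, and -405/135 = -3, so r = -3.
Then A·(-3)^2 = -45 gives A = -5, and g(m) = -5·(-3)^m.
g(6) = -5·(-3)^6 = -3645.

-3645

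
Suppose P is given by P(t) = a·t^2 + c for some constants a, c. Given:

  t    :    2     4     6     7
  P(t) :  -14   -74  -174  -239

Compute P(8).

-314

From P(2) = -14 and P(4) = -74: 4a + c = -14 and 16a + c = -74.
Subtracting: 12a = -60, so a = -5; then c = -14 − (-5)·4 = 6.
So P(t) = -5t² + 6, and P(8) = -314.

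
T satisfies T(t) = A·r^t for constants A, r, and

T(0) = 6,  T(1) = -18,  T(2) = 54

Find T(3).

-162

Consecutive ratio: -18/6 = -3, and 54/(-18) = -3, so r = -3.
Then A·(-3)^0 = 6 gives A = 6, and T(t) = 6·(-3)^t.
T(3) = 6·(-3)^3 = -162.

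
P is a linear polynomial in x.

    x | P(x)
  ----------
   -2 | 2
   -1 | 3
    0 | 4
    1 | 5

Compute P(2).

6

First differences: 1, 1, 1.
Level-1 differences are constant, so P has degree 1.
Extending the table by one column gives the next first difference 1, so P(2) = 5 + 1 = 6.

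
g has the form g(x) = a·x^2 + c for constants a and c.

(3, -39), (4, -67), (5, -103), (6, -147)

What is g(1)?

-7

From g(3) = -39 and g(4) = -67: 9a + c = -39 and 16a + c = -67.
Subtracting: 7a = -28, so a = -4; then c = -39 − (-4)·9 = -3.
So g(x) = -4x² − 3, and g(1) = -7.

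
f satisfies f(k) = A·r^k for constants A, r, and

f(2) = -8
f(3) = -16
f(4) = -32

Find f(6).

-128

Consecutive ratio: -16/(-8) = 2, and -32/(-16) = 2, so r = 2.
Then A·2^2 = -8 gives A = -2, and f(k) = -2·2^k.
f(6) = -2·2^6 = -128.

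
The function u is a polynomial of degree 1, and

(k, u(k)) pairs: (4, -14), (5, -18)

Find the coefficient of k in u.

-4

Write u(k) = ak + b; the 2 given values yield a linear system in the 2 coefficients.
Solving, u(k) = -4k + 2.
The coefficient of k is -4.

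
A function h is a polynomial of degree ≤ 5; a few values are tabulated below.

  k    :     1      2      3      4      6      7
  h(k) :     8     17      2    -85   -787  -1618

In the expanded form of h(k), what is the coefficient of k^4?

Write h(k) = ak^5 + bk^4 + ck³ + dk² + ek + p; the 6 given values yield a linear system in the 6 coefficients.
Solving, the leading coefficient vanishes, and h(k) = -k^4 + 2k³ + k² + 7k - 1.
The coefficient of k^4 is -1.

-1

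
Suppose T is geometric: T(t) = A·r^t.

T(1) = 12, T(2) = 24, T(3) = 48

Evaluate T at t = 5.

192

Consecutive ratio: 24/12 = 2, and 48/24 = 2, so r = 2.
Then A·2^1 = 12 gives A = 6, and T(t) = 6·2^t.
T(5) = 6·2^5 = 192.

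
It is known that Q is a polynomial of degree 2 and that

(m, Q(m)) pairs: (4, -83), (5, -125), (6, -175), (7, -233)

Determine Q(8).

Write Q(m) = am² + bm + c; the 4 given values yield a linear system in the 3 coefficients.
Solving, Q(m) = -4m² - 6m + 5.
Then Q(8) = -299.

-299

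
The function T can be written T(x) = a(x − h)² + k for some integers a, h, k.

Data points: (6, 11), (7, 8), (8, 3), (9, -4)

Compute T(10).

First differences -3, -5, -7; second difference -2 = 2a, so a = -1.
Expanding, the x-coefficient is −2ah = 2h; matching it to the data gives h = 5, and then k = 12.
So T(x) = -1(x − 5)² + 12.
T(10) = -1·5² + 12 = -13.

-13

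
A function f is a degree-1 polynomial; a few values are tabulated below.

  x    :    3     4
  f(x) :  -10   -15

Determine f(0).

Write f(x) = ax + b; the 2 given values yield a linear system in the 2 coefficients.
Solving, f(x) = -5x + 5.
Then f(0) = 5.

5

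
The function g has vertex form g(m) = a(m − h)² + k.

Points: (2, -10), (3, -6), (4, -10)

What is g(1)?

First differences 4, -4; second difference -8 = 2a, so a = -4.
Expanding, the m-coefficient is −2ah = 8h; matching it to the data gives h = 3, and then k = -6.
So g(m) = -4(m − 3)² − 6.
g(1) = -4·(-2)² − 6 = -22.

-22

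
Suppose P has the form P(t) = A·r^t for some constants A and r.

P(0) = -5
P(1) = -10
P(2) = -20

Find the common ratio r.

Consecutive ratio: -10/(-5) = 2, and -20/(-10) = 2, so r = 2.
Then A·2^0 = -5 gives A = -5, and P(t) = -5·2^t.

2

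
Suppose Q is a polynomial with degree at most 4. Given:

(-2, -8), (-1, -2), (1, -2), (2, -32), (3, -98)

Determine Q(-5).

Write Q(x) = ax^4 + bx³ + cx² + dx + e; the 5 given values yield a linear system in the 5 coefficients.
Solving, the leading coefficient vanishes, and Q(x) = -2x³ - 6x² + 2x + 4.
Then Q(-5) = 94.

94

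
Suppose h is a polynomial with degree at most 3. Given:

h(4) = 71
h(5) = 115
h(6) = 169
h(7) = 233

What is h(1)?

-1

First differences: 44, 54, 64. Second differences: 10, 10.
Level-2 differences are constant, so h has degree 2.
Fitting a degree-2 polynomial gives h(k) = 5k² - k - 5.
Then h(1) = -1.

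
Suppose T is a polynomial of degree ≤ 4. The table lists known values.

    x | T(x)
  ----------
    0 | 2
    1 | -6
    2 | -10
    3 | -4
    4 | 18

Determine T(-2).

6

Write T(x) = ax^4 + bx³ + cx² + dx + e; the 5 given values yield a linear system in the 5 coefficients.
Solving, the leading coefficient vanishes, and T(x) = x³ - x² - 8x + 2.
Then T(-2) = 6.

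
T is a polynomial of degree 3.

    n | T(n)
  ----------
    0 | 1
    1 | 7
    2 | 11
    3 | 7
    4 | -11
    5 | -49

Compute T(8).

-343

Write T(n) = an³ + bn² + cn + d; the 6 given values yield a linear system in the 4 coefficients.
Solving, T(n) = -n³ + 2n² + 5n + 1.
Then T(8) = -343.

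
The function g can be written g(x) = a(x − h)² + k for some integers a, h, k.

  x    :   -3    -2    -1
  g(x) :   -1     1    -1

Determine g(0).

First differences 2, -2; second difference -4 = 2a, so a = -2.
Expanding, the x-coefficient is −2ah = 4h; matching it to the data gives h = -2, and then k = 1.
So g(x) = -2(x + 2)² + 1.
g(0) = -2·2² + 1 = -7.

-7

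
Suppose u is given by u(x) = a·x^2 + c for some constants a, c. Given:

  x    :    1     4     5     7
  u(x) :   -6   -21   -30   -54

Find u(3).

-14

From u(1) = -6 and u(4) = -21: 1a + c = -6 and 16a + c = -21.
Subtracting: 15a = -15, so a = -1; then c = -6 − (-1)·1 = -5.
So u(x) = -1x² − 5, and u(3) = -14.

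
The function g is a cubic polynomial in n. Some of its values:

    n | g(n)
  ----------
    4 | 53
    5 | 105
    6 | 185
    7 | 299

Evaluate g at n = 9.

653

Write g(n) = an³ + bn² + cn + d; the 4 given values yield a linear system in the 4 coefficients.
Solving, g(n) = n³ - n² + 5.
Then g(9) = 653.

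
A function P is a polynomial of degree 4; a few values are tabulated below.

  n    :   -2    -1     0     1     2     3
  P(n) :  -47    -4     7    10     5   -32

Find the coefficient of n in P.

5

First differences: 43, 11, 3, -5, -37. Second differences: -32, -8, -8, -32. Third differences: 24, 0, -24. Fourth differences: -24, -24.
Level-4 differences are constant, so P has degree 4.
Fitting a degree-4 polynomial gives P(n) = -n^4 + 2n³ - 3n² + 5n + 7.
The coefficient of n is 5.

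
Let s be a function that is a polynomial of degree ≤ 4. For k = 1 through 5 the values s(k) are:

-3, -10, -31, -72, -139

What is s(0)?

First differences: -7, -21, -41, -67. Second differences: -14, -20, -26. Third differences: -6, -6.
Level-3 differences are constant, so s has degree 3.
Fitting a degree-3 polynomial gives s(k) = -k³ - k² + 3k - 4.
Then s(0) = -4.

-4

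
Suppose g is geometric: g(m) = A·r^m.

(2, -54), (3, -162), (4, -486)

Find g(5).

Consecutive ratio: -162/(-54) = 3, and -486/(-162) = 3, so r = 3.
Then A·3^2 = -54 gives A = -6, and g(m) = -6·3^m.
g(5) = -6·3^5 = -1458.

-1458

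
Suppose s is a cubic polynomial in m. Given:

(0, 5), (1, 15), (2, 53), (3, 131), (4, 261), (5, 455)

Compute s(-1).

11

Write s(m) = am³ + bm² + cm + d; the 6 given values yield a linear system in the 4 coefficients.
Solving, s(m) = 2m³ + 8m² + 5.
Then s(-1) = 11.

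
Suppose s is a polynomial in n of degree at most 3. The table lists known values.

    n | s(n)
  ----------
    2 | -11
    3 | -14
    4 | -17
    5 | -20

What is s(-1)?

First differences: -3, -3, -3.
Level-1 differences are constant, so s has degree 1.
Fitting a degree-1 polynomial gives s(n) = -3n - 5.
Then s(-1) = -2.

-2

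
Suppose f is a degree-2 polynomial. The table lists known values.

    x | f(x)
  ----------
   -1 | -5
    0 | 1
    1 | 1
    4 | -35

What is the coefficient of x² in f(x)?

Write f(x) = ax² + bx + c; the 4 given values yield a linear system in the 3 coefficients.
Solving, f(x) = -3x² + 3x + 1.
The coefficient of x² is -3.

-3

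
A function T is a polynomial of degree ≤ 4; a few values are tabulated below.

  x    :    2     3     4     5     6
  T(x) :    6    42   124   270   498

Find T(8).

First differences: 36, 82, 146, 228. Second differences: 46, 64, 82. Third differences: 18, 18.
Level-3 differences are constant, so T has degree 3.
Fitting a degree-3 polynomial gives T(x) = 3x³ - 4x² - x.
Then T(8) = 1272.

1272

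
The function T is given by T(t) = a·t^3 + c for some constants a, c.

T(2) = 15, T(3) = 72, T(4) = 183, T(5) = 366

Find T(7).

From T(2) = 15 and T(3) = 72: 8a + c = 15 and 27a + c = 72.
Subtracting: 19a = 57, so a = 3; then c = 15 − 3·8 = -9.
So T(t) = 3t³ − 9, and T(7) = 1020.

1020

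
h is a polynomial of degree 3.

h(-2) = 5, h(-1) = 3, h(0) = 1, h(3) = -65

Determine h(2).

-27

Write h(n) = an³ + bn² + cn + d; the 4 given values yield a linear system in the 4 coefficients.
Solving, h(n) = -n³ - 3n² - 4n + 1.
Then h(2) = -27.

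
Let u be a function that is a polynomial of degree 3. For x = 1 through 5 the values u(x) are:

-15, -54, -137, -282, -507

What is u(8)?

First differences: -39, -83, -145, -225. Second differences: -44, -62, -80. Third differences: -18, -18.
Level-3 differences are constant, so u has degree 3.
Fitting a degree-3 polynomial gives u(x) = -3x³ - 4x² - 6x - 2.
Then u(8) = -1842.

-1842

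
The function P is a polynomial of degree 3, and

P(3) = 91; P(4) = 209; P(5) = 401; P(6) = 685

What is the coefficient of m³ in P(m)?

3

Write P(m) = am³ + bm² + cm + d; the 4 given values yield a linear system in the 4 coefficients.
Solving, P(m) = 3m³ + m² + 1.
The coefficient of m³ is 3.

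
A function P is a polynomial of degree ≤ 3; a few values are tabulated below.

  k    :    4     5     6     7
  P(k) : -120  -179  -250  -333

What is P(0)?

-4

First differences: -59, -71, -83. Second differences: -12, -12.
Level-2 differences are constant, so P has degree 2.
Fitting a degree-2 polynomial gives P(k) = -6k² - 5k - 4.
The constant term is P(0) = -4.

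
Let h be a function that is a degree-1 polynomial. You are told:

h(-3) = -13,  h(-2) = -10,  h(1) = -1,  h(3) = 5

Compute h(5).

11

Write h(k) = ak + b; the 4 given values yield a linear system in the 2 coefficients.
Solving, h(k) = 3k - 4.
Then h(5) = 11.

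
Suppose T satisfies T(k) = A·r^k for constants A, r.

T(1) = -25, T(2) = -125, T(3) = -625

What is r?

5

Consecutive ratio: -125/(-25) = 5, and -625/(-125) = 5, so r = 5.
Then A·5^1 = -25 gives A = -5, and T(k) = -5·5^k.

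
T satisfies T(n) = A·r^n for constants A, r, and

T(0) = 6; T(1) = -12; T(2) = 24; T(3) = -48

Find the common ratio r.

-2

Consecutive ratio: -12/6 = -2, and 24/(-12) = -2, so r = -2.
Then A·(-2)^0 = 6 gives A = 6, and T(n) = 6·(-2)^n.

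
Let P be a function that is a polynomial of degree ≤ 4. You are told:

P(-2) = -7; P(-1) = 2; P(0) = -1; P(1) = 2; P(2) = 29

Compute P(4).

First differences: 9, -3, 3, 27. Second differences: -12, 6, 24. Third differences: 18, 18.
Level-3 differences are constant, so P has degree 3.
Fitting a degree-3 polynomial gives P(x) = 3x³ + 3x² - 3x - 1.
Then P(4) = 227.

227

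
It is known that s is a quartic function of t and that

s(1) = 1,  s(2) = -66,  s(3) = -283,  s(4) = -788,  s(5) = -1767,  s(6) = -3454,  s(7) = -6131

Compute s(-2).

-38

Write s(t) = at^4 + bt³ + ct² + dt + e; the 7 given values yield a linear system in the 5 coefficients.
Solving, s(t) = -2t^4 - 3t³ - 7t² + 5t + 8.
Then s(-2) = -38.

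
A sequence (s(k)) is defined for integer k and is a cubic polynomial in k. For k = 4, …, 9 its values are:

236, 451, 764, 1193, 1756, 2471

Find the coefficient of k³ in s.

First differences: 215, 313, 429, 563, 715. Second differences: 98, 116, 134, 152. Third differences: 18, 18, 18.
Level-3 differences are constant, so s has degree 3.
Fitting a degree-3 polynomial gives s(k) = 3k³ + 4k² - 4k - 4.
The coefficient of k³ is 3.

3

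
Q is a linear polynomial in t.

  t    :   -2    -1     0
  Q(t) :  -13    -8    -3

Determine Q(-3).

-18

First differences: 5, 5.
Level-1 differences are constant, so Q has degree 1.
Fitting a degree-1 polynomial gives Q(t) = 5t - 3.
Then Q(-3) = -18.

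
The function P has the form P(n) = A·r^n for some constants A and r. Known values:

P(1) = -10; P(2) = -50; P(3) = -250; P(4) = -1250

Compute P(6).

Consecutive ratio: -50/(-10) = 5, and -250/(-50) = 5, so r = 5.
Then A·5^1 = -10 gives A = -2, and P(n) = -2·5^n.
P(6) = -2·5^6 = -31250.

-31250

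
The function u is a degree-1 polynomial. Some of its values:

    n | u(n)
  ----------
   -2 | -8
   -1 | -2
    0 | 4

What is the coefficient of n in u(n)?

Write u(n) = an + b; the 3 given values yield a linear system in the 2 coefficients.
Solving, u(n) = 6n + 4.
The coefficient of n is 6.

6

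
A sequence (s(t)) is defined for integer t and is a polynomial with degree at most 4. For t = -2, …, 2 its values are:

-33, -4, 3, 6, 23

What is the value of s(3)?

72

Write s(t) = at^4 + bt³ + ct² + dt + e; the 5 given values yield a linear system in the 5 coefficients.
Solving, the leading coefficient vanishes, and s(t) = 3t³ - 2t² + 2t + 3.
Then s(3) = 72.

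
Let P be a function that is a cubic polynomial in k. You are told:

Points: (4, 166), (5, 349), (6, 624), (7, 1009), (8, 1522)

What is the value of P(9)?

Write P(k) = ak³ + bk² + ck + d; the 5 given values yield a linear system in the 4 coefficients.
Solving, P(k) = 3k³ + k² - 9k - 6.
Then P(9) = 2181.

2181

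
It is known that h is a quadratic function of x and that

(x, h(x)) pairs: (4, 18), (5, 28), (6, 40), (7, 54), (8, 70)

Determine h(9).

First differences: 10, 12, 14, 16. Second differences: 2, 2, 2.
Level-2 differences are constant, so h has degree 2.
Fitting a degree-2 polynomial gives h(x) = x² + x - 2.
Then h(9) = 88.

88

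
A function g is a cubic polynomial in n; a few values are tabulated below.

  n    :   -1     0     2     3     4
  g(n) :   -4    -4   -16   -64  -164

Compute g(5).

Write g(n) = an³ + bn² + cn + d; the 5 given values yield a linear system in the 4 coefficients.
Solving, g(n) = -3n³ + n² + 4n - 4.
Then g(5) = -334.

-334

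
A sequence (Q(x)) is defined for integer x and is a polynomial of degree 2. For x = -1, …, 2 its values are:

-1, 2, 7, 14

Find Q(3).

23

Write Q(x) = ax² + bx + c; the 4 given values yield a linear system in the 3 coefficients.
Solving, Q(x) = x² + 4x + 2.
Then Q(3) = 23.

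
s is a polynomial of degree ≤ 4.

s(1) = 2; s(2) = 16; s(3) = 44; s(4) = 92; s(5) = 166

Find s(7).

First differences: 14, 28, 48, 74. Second differences: 14, 20, 26. Third differences: 6, 6.
Level-3 differences are constant, so s has degree 3.
Fitting a degree-3 polynomial gives s(x) = x³ + x² + 4x - 4.
Then s(7) = 416.

416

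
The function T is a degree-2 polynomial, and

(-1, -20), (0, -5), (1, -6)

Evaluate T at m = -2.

-51

Write T(m) = am² + bm + c; the 3 given values yield a linear system in the 3 coefficients.
Solving, T(m) = -8m² + 7m - 5.
Then T(-2) = -51.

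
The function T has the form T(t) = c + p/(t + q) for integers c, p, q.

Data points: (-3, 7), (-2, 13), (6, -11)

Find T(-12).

-2

(T(t) − c)(t + q) = p for each data point; the three points give a linear system in c and q, then p follows.
Solving: c = -5, q = 0, p = -36, so T(t) = -5 − 36/(t + 0).
Then T(-12) = -5 − 36/(-12) = -2.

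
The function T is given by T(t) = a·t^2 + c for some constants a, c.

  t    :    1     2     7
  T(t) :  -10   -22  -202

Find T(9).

From T(1) = -10 and T(2) = -22: 1a + c = -10 and 4a + c = -22.
Subtracting: 3a = -12, so a = -4; then c = -10 − (-4)·1 = -6.
So T(t) = -4t² − 6, and T(9) = -330.

-330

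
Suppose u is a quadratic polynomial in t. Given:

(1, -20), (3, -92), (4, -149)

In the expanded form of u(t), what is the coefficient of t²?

Write u(t) = at² + bt + c; the 3 given values yield a linear system in the 3 coefficients.
Solving, u(t) = -7t² - 8t - 5.
The coefficient of t² is -7.

-7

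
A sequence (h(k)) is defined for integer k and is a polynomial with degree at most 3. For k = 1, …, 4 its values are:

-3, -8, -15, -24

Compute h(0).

0

First differences: -5, -7, -9. Second differences: -2, -2.
Level-2 differences are constant, so h has degree 2.
Fitting a degree-2 polynomial gives h(k) = -k² - 2k.
Then h(0) = 0.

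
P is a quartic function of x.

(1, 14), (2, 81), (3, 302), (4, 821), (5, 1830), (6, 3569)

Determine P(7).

6326

First differences: 67, 221, 519, 1009, 1739. Second differences: 154, 298, 490, 730. Third differences: 144, 192, 240. Fourth differences: 48, 48.
Level-4 differences are constant, so P has degree 4.
Fitting a degree-4 polynomial gives P(x) = 2x^4 + 4x³ + 3x² + 5.
Then P(7) = 6326.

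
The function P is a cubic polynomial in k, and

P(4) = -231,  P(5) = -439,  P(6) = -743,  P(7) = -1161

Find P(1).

-3

Write P(k) = ak³ + bk² + ck + d; the 4 given values yield a linear system in the 4 coefficients.
Solving, P(k) = -3k³ - 3k² + 2k + 1.
Then P(1) = -3.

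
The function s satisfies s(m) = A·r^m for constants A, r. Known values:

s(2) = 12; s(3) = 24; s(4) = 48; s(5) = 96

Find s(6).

Consecutive ratio: 24/12 = 2, and 48/24 = 2, so r = 2.
Then A·2^2 = 12 gives A = 3, and s(m) = 3·2^m.
s(6) = 3·2^6 = 192.

192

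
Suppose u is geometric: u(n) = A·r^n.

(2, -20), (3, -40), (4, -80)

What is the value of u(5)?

Consecutive ratio: -40/(-20) = 2, and -80/(-40) = 2, so r = 2.
Then A·2^2 = -20 gives A = -5, and u(n) = -5·2^n.
u(5) = -5·2^5 = -160.

-160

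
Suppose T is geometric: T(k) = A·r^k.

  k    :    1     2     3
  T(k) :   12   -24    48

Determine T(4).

Consecutive ratio: -24/12 = -2, and 48/(-24) = -2, so r = -2.
Then A·(-2)^1 = 12 gives A = -6, and T(k) = -6·(-2)^k.
T(4) = -6·(-2)^4 = -96.

-96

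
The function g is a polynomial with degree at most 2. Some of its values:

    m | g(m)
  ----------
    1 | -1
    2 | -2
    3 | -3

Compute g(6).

First differences: -1, -1.
Level-1 differences are constant, so g has degree 1.
Fitting a degree-1 polynomial gives g(m) = -m.
Then g(6) = -6.

-6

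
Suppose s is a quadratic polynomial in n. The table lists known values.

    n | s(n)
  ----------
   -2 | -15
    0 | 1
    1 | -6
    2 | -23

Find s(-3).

-38

Write s(n) = an² + bn + c; the 4 given values yield a linear system in the 3 coefficients.
Solving, s(n) = -5n² - 2n + 1.
Then s(-3) = -38.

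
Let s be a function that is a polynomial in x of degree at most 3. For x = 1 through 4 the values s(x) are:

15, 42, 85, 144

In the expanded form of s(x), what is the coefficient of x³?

0

First differences: 27, 43, 59. Second differences: 16, 16.
Level-2 differences are constant, so s has degree 2.
Fitting a degree-2 polynomial gives s(x) = 8x² + 3x + 4.
The coefficient of x³ is 0.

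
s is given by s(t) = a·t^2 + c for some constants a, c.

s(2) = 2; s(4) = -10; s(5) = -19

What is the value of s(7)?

-43

From s(2) = 2 and s(4) = -10: 4a + c = 2 and 16a + c = -10.
Subtracting: 12a = -12, so a = -1; then c = 2 − (-1)·4 = 6.
So s(t) = -1t² + 6, and s(7) = -43.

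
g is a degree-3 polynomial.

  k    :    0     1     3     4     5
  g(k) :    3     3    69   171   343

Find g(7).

969

Write g(k) = ak³ + bk² + ck + d; the 5 given values yield a linear system in the 4 coefficients.
Solving, g(k) = 3k³ - k² - 2k + 3.
Then g(7) = 969.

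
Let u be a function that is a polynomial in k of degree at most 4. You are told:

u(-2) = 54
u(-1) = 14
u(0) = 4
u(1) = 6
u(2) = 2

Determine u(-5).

534

First differences: -40, -10, 2, -4. Second differences: 30, 12, -6. Third differences: -18, -18.
Level-3 differences are constant, so u has degree 3.
Fitting a degree-3 polynomial gives u(k) = -3k³ + 6k² - k + 4.
Then u(-5) = 534.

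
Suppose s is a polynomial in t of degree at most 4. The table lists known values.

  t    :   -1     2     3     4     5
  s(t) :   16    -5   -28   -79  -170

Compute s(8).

-803

Write s(t) = at^4 + bt³ + ct² + dt + e; the 5 given values yield a linear system in the 5 coefficients.
Solving, the leading coefficient vanishes, and s(t) = -2t³ + 4t² - 5t + 5.
Then s(8) = -803.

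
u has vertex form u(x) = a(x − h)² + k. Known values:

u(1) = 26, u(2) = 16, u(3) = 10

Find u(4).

8

First differences -10, -6; second difference 4 = 2a, so a = 2.
Expanding, the x-coefficient is −2ah = -4h; matching it to the data gives h = 4, and then k = 8.
So u(x) = 2(x − 4)² + 8.
u(4) = 2·0² + 8 = 8.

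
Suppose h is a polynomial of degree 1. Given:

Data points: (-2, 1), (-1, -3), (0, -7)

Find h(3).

First differences: -4, -4.
Level-1 differences are constant, so h has degree 1.
Fitting a degree-1 polynomial gives h(n) = -4n - 7.
Then h(3) = -19.

-19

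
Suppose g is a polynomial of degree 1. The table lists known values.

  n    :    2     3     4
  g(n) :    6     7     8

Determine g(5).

Write g(n) = an + b; the 3 given values yield a linear system in the 2 coefficients.
Solving, g(n) = n + 4.
Then g(5) = 9.

9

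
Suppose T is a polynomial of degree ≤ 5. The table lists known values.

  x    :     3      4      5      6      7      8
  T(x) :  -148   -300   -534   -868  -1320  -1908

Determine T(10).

First differences: -152, -234, -334, -452, -588. Second differences: -82, -100, -118, -136. Third differences: -18, -18, -18.
Level-3 differences are constant, so T has degree 3.
Fitting a degree-3 polynomial gives T(x) = -3x³ - 5x² - 6x - 4.
Then T(10) = -3564.

-3564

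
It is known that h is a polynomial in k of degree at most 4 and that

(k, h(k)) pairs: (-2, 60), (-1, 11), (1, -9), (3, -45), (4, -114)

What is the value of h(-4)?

Write h(k) = ak^4 + bk³ + ck² + dk + e; the 5 given values yield a linear system in the 5 coefficients.
Solving, the leading coefficient vanishes, and h(k) = -3k³ + 7k² - 7k - 6.
Then h(-4) = 326.

326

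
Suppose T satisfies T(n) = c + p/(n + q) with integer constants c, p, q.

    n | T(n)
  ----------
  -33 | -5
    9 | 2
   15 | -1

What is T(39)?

-3

(T(n) − c)(n + q) = p for each data point; the three points give a linear system in c and q, then p follows.
Solving: c = -4, q = -3, p = 36, so T(n) = -4 + 36/(n − 3).
Then T(39) = -4 + 36/36 = -3.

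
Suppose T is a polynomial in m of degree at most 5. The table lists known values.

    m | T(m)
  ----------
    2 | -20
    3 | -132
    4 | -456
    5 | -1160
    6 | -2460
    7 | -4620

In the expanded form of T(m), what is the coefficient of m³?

First differences: -112, -324, -704, -1300, -2160. Second differences: -212, -380, -596, -860. Third differences: -168, -216, -264. Fourth differences: -48, -48.
Level-4 differences are constant, so T has degree 4.
Fitting a degree-4 polynomial gives T(m) = -2m^4 + 4m² - 2m.
The coefficient of m³ is 0.

0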